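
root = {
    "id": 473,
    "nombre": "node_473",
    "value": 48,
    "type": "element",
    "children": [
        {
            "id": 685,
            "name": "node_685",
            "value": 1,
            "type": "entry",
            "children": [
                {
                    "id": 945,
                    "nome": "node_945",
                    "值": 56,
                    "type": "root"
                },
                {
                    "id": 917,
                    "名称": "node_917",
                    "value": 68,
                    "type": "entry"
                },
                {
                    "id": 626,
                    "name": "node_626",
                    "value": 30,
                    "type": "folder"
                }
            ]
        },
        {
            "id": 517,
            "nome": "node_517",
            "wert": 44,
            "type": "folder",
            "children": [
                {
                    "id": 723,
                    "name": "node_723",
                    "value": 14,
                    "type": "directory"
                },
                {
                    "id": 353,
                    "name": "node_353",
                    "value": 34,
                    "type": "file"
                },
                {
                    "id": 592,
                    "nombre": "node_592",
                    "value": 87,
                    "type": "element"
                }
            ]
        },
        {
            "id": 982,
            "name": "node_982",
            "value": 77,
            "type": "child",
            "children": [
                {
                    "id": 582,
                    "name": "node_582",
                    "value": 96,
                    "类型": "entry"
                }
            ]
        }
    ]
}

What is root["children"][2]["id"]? 982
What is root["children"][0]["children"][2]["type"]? "folder"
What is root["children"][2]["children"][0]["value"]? 96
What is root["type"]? "element"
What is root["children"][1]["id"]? 517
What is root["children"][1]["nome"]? "node_517"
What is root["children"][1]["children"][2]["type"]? "element"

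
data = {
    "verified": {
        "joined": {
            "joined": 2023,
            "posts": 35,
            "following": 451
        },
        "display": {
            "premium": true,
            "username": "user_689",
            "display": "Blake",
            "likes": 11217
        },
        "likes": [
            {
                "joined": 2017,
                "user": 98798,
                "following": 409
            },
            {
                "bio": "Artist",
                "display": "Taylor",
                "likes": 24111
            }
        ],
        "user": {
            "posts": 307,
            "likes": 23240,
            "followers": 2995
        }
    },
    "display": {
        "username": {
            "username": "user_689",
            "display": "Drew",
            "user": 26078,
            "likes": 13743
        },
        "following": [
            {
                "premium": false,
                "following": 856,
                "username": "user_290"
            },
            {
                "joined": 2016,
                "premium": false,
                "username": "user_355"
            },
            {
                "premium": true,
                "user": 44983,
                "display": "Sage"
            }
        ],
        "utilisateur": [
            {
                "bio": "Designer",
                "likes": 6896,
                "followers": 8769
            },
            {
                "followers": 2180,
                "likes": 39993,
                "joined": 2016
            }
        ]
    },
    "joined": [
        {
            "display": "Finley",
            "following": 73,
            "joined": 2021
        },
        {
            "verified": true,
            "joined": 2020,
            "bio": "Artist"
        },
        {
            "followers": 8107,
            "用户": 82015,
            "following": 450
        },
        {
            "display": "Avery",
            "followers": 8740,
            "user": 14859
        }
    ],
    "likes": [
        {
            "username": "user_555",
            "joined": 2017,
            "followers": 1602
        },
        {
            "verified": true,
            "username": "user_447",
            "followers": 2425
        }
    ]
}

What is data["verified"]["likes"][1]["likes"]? 24111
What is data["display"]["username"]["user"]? 26078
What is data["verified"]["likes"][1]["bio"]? "Artist"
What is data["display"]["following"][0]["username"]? "user_290"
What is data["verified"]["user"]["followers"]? 2995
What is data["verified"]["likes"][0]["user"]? 98798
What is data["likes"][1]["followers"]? 2425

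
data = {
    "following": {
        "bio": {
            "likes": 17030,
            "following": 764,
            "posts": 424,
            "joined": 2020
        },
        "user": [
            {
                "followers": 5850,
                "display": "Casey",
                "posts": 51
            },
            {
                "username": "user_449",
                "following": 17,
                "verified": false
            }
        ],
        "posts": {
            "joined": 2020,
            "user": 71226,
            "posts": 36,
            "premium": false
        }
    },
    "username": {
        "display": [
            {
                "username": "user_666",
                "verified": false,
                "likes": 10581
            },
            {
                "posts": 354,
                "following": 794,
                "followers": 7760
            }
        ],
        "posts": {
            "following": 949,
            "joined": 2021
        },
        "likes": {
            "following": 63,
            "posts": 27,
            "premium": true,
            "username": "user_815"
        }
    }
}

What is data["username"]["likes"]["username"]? "user_815"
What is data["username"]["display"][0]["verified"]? False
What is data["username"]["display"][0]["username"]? "user_666"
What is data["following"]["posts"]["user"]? 71226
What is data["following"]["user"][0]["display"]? "Casey"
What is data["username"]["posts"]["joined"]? 2021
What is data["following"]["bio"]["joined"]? 2020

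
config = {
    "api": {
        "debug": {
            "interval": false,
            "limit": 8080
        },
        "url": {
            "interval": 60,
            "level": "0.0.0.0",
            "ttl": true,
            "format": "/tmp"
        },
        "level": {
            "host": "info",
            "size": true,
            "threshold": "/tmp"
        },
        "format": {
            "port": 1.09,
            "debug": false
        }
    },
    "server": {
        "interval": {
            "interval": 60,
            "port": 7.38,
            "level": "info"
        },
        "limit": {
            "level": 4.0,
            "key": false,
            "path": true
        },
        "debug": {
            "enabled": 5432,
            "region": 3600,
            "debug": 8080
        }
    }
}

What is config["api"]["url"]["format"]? "/tmp"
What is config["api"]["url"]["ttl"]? True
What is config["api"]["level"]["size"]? True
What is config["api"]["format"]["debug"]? False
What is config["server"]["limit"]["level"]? 4.0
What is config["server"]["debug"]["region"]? 3600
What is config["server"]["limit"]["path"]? True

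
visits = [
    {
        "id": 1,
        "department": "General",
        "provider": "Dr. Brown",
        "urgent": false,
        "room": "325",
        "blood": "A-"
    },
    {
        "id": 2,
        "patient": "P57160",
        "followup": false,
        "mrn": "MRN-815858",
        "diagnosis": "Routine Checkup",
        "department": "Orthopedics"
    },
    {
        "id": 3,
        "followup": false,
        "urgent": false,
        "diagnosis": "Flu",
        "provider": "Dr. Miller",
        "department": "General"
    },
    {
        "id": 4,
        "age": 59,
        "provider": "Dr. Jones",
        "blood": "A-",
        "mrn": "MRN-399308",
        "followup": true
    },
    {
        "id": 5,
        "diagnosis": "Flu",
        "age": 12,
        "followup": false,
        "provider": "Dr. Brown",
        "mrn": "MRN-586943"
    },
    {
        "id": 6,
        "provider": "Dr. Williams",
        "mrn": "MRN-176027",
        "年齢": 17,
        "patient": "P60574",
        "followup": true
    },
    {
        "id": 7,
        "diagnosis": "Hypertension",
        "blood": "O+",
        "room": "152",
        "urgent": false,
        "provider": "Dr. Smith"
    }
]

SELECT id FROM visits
[1, 2, 3, 4, 5, 6, 7]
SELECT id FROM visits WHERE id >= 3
[3, 4, 5, 6, 7]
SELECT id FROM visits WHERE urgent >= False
[1, 3, 7]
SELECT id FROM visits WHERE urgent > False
[]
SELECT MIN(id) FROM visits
1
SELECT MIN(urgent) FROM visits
False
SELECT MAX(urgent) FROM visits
False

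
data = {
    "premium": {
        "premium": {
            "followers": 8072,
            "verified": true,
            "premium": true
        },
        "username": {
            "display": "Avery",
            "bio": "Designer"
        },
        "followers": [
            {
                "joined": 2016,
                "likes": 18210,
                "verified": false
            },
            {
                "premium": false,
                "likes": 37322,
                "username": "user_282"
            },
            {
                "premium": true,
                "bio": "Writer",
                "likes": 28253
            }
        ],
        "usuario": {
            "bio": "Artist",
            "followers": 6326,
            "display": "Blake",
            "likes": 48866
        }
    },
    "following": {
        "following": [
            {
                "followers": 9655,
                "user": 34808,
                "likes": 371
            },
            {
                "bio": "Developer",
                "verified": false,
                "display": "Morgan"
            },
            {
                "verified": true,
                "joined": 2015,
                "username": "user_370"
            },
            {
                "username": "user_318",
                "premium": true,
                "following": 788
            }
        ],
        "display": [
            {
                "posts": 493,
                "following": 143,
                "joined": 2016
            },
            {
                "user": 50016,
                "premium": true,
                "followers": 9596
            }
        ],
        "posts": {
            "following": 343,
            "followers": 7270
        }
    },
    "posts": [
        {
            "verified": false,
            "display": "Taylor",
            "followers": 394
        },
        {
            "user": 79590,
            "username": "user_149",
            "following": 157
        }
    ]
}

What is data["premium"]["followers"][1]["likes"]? 37322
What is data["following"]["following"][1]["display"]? "Morgan"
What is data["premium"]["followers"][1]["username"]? "user_282"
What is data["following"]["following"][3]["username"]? "user_318"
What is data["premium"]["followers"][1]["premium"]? False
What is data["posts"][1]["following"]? 157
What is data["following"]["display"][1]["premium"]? True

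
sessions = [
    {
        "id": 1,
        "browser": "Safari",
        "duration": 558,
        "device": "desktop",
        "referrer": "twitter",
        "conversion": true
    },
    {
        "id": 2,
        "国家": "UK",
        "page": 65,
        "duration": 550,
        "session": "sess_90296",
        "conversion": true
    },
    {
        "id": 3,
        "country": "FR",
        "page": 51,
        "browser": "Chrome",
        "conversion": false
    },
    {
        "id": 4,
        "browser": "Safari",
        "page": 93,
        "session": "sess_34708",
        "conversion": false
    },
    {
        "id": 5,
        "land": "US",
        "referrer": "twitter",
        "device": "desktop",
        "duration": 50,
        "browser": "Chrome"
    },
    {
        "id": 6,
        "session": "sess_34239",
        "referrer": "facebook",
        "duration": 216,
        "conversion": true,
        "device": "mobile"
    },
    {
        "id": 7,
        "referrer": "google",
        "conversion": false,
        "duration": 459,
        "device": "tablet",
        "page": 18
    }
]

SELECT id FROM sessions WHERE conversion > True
[]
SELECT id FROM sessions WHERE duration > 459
[1, 2]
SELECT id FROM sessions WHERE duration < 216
[5]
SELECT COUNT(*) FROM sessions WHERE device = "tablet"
1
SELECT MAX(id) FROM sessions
7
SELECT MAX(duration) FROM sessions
558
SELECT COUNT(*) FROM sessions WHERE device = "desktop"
2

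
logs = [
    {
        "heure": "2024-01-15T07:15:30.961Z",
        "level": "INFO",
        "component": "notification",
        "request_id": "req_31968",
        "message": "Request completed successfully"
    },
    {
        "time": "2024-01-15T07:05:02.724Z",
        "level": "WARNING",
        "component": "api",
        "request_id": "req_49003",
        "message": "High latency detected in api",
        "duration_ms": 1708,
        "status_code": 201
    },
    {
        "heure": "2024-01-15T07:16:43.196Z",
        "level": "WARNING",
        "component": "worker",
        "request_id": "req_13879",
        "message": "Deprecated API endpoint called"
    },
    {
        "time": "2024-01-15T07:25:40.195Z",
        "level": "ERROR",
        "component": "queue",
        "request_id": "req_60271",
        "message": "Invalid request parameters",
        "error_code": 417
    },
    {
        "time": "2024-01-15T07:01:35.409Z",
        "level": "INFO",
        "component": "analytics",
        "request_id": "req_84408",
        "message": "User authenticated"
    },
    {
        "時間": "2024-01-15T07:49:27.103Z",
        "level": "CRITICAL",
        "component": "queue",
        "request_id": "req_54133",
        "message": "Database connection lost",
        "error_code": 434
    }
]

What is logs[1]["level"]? "WARNING"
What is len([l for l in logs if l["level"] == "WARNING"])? 2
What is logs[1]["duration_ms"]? 1708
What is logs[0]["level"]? "INFO"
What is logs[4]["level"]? "INFO"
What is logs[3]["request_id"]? "req_60271"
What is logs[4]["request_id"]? "req_84408"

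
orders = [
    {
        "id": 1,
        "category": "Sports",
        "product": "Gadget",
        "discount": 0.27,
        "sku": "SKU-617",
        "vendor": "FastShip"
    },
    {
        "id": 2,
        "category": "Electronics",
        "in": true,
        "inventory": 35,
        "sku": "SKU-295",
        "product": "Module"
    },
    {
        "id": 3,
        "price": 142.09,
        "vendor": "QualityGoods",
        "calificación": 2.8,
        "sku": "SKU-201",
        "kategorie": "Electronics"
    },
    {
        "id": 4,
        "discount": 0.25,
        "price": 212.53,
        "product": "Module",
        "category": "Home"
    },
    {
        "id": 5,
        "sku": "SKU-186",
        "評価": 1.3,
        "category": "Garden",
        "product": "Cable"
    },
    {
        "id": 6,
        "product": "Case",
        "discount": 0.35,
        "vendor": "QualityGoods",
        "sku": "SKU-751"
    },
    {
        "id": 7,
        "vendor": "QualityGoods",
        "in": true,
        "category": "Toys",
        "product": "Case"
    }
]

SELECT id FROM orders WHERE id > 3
[4, 5, 6, 7]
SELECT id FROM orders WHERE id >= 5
[5, 6, 7]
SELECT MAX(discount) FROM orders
0.35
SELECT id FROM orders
[1, 2, 3, 4, 5, 6, 7]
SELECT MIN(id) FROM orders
1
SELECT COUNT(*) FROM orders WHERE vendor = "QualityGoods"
3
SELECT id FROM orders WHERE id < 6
[1, 2, 3, 4, 5]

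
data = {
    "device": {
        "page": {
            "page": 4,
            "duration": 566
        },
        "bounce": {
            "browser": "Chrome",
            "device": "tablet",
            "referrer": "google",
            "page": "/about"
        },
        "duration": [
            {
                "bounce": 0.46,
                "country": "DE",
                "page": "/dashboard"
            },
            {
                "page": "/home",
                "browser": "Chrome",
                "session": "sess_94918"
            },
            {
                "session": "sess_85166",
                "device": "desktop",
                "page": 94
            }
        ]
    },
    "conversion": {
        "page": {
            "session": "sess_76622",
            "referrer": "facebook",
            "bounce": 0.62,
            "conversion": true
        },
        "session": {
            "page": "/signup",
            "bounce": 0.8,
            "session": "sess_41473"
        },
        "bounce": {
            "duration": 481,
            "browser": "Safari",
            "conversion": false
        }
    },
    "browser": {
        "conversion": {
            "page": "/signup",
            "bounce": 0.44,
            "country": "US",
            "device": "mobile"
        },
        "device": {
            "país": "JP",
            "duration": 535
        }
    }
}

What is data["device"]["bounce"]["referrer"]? "google"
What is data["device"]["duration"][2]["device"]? "desktop"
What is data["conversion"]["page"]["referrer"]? "facebook"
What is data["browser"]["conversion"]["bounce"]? 0.44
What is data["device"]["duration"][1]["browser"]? "Chrome"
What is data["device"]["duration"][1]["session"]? "sess_94918"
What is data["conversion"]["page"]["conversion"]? True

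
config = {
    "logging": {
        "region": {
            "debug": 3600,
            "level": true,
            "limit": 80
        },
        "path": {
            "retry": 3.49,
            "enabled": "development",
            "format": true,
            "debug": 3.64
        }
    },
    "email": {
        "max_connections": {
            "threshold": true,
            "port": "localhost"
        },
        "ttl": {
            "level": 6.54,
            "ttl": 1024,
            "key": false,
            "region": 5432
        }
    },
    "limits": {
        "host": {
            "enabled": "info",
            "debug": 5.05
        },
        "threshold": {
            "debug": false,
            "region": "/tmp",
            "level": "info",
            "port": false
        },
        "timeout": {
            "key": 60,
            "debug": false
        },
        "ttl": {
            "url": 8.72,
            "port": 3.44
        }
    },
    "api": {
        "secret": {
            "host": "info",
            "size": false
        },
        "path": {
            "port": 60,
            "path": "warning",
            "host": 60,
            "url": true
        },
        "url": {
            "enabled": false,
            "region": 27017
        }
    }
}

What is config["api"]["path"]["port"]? 60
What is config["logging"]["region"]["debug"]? 3600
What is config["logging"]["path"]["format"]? True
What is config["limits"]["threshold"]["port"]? False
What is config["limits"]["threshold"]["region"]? "/tmp"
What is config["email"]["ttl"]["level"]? 6.54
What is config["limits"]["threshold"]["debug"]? False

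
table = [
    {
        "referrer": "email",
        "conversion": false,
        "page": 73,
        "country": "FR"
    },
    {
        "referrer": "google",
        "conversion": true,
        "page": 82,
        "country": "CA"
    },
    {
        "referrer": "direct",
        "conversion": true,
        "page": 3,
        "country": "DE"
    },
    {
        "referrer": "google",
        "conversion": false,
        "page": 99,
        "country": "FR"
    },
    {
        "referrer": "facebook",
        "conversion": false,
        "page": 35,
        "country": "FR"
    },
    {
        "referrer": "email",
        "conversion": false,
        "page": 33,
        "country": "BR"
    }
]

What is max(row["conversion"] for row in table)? True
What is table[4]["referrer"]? "facebook"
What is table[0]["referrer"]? "email"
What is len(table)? 6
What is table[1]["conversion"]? True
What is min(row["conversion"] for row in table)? False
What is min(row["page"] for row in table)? 3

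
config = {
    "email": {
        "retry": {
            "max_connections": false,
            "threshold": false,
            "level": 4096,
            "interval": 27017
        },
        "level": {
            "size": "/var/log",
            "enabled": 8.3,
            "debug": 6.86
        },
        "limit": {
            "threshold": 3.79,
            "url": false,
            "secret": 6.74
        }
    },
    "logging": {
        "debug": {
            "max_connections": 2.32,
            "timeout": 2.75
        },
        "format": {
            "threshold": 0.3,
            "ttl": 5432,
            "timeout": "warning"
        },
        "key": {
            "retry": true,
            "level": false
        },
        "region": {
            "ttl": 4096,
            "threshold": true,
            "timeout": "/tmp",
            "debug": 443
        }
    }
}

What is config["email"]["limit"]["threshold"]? 3.79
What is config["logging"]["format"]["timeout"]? "warning"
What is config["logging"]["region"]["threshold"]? True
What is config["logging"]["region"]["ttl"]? 4096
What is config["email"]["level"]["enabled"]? 8.3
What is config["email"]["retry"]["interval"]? 27017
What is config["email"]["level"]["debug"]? 6.86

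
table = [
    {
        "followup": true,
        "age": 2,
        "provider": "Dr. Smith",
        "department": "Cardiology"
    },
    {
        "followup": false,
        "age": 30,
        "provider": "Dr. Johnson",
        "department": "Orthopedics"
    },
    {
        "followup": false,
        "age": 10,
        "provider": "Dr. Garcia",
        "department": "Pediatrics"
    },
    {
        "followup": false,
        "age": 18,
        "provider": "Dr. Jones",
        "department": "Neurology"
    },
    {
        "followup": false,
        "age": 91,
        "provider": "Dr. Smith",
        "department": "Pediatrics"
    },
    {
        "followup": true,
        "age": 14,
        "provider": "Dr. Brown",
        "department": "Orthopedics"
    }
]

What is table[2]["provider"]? "Dr. Garcia"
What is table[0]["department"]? "Cardiology"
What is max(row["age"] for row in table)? 91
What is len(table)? 6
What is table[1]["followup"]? False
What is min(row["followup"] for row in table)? False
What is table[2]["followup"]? False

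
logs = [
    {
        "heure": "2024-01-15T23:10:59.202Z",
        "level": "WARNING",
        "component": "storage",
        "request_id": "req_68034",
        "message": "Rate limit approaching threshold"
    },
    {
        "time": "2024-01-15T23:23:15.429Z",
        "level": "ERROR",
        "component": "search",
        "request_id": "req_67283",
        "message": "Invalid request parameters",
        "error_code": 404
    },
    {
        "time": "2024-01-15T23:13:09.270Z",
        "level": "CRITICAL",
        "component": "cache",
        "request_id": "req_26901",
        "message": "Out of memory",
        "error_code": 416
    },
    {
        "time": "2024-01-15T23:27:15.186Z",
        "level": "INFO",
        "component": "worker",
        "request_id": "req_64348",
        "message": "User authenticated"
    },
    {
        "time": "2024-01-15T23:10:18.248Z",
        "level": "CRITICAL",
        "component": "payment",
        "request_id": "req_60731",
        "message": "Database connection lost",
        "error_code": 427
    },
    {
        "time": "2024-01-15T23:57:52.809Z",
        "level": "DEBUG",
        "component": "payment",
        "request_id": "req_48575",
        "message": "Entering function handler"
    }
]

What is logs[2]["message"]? "Out of memory"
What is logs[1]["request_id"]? "req_67283"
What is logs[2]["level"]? "CRITICAL"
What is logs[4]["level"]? "CRITICAL"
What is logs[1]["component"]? "search"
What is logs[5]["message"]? "Entering function handler"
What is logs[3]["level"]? "INFO"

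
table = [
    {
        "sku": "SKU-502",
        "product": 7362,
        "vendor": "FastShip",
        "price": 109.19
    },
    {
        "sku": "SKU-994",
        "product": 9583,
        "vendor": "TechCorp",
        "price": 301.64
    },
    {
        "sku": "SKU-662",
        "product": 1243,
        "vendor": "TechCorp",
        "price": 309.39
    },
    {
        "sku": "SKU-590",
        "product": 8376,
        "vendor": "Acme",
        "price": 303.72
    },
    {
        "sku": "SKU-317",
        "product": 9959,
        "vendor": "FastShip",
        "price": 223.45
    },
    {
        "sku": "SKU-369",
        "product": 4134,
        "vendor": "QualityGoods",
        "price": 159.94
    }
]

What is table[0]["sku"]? "SKU-502"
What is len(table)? 6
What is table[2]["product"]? 1243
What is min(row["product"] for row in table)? 1243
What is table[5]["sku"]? "SKU-369"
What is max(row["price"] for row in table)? 309.39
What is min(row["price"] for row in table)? 109.19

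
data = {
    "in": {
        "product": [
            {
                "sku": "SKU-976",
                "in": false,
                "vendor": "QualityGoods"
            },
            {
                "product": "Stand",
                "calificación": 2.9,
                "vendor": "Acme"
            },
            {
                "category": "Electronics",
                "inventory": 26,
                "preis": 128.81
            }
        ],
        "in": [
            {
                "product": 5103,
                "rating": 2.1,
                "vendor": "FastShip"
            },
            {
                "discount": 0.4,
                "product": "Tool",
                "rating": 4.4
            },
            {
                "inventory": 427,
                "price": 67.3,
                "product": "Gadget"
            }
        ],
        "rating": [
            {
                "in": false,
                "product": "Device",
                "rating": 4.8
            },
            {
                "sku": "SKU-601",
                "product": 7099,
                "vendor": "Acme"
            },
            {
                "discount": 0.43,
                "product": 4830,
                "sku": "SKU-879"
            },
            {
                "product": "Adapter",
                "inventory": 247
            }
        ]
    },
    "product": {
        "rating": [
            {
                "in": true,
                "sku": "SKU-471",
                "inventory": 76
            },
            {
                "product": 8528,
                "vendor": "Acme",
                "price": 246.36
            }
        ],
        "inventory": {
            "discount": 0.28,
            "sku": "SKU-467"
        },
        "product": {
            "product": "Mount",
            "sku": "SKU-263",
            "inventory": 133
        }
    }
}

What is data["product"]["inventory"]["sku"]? "SKU-467"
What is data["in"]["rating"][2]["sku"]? "SKU-879"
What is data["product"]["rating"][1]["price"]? 246.36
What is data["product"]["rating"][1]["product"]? 8528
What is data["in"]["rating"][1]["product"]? 7099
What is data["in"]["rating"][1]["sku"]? "SKU-601"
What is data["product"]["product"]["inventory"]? 133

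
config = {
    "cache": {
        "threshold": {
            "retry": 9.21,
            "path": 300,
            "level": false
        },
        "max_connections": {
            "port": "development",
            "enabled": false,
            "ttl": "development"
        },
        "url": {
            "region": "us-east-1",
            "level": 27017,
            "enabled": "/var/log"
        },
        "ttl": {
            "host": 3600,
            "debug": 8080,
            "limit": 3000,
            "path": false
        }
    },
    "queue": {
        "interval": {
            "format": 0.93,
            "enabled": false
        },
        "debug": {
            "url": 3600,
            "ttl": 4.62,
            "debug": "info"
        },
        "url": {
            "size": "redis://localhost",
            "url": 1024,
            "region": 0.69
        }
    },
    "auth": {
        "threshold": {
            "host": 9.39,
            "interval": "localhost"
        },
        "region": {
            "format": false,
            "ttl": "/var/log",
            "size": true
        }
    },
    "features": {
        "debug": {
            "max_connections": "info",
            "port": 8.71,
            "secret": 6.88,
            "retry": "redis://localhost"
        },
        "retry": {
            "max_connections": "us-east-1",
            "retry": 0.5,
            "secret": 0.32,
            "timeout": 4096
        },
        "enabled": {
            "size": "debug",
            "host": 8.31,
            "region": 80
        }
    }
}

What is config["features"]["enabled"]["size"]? "debug"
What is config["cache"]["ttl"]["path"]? False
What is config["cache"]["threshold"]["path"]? 300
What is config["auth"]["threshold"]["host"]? 9.39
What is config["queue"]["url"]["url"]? 1024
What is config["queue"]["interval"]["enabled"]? False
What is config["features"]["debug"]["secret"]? 6.88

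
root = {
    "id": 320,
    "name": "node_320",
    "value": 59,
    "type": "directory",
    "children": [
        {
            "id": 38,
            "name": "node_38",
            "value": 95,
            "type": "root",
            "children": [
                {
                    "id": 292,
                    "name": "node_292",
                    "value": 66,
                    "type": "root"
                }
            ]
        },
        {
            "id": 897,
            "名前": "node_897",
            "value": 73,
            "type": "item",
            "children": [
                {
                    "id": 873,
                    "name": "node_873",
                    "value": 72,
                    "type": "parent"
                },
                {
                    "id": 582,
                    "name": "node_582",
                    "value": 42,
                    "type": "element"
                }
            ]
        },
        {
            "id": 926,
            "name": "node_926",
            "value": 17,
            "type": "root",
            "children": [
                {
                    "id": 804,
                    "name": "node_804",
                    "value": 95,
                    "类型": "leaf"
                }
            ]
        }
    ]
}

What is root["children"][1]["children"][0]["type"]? "parent"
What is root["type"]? "directory"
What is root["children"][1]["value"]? 73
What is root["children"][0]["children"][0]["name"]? "node_292"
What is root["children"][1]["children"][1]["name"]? "node_582"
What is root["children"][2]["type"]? "root"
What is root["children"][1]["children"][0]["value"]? 72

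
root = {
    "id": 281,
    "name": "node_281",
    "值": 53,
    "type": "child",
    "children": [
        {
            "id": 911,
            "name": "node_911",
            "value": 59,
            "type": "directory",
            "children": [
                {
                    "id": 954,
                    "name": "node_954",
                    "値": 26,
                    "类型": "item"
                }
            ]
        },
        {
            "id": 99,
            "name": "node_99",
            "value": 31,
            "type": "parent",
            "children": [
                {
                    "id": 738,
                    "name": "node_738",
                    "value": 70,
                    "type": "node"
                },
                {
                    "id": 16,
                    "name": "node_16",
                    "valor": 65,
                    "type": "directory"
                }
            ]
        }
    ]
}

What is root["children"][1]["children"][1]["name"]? "node_16"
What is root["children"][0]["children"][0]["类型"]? "item"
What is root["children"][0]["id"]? 911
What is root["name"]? "node_281"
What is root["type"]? "child"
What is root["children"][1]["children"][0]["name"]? "node_738"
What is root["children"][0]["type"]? "directory"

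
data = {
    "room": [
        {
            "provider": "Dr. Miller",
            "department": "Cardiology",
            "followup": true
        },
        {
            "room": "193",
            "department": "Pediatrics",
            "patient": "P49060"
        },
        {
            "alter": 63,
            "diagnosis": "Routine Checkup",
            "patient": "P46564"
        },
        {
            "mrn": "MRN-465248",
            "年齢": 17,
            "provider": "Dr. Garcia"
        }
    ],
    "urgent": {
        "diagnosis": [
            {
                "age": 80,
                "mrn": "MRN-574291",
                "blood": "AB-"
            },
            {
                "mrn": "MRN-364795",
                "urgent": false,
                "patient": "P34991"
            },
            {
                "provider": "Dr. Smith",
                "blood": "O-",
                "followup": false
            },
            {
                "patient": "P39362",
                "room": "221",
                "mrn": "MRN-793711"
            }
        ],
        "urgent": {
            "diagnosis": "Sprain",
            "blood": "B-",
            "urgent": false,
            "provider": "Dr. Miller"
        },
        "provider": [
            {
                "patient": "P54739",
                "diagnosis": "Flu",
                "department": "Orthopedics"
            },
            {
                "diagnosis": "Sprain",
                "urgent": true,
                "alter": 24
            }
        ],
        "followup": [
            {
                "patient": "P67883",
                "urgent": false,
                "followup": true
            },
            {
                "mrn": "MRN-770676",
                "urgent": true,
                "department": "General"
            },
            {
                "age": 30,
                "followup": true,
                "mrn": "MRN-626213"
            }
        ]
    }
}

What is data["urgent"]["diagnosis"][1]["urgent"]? False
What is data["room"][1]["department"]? "Pediatrics"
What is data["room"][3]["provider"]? "Dr. Garcia"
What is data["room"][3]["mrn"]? "MRN-465248"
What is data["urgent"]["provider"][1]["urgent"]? True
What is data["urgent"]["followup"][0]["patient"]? "P67883"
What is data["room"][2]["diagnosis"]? "Routine Checkup"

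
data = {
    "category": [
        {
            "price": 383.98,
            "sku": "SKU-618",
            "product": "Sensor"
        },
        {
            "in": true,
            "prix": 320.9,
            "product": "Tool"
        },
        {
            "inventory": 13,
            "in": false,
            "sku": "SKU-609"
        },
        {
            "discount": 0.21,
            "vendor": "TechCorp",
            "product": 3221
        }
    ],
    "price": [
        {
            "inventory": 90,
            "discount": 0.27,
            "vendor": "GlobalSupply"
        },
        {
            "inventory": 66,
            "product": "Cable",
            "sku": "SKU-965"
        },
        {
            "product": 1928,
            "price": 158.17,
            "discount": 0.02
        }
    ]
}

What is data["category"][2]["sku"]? "SKU-609"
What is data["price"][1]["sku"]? "SKU-965"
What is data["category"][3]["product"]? 3221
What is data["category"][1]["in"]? True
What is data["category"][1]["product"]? "Tool"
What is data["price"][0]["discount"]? 0.27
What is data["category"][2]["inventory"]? 13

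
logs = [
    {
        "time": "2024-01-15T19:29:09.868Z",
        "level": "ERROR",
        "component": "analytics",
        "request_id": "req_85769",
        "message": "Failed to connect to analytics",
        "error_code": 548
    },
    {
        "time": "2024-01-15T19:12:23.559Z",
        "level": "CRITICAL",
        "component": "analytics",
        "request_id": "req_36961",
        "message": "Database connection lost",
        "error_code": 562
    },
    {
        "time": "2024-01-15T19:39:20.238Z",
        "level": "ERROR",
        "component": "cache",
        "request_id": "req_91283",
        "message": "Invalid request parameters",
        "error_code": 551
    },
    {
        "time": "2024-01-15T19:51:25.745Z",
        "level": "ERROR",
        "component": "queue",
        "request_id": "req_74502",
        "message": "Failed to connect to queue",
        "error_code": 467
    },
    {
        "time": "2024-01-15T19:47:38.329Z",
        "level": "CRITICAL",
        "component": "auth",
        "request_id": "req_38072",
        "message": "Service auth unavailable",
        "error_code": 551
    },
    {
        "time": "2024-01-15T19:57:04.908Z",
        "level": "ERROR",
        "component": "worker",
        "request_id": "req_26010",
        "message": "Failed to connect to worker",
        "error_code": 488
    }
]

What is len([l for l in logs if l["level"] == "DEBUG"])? 0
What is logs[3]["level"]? "ERROR"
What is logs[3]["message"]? "Failed to connect to queue"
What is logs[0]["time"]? "2024-01-15T19:29:09.868Z"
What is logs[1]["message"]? "Database connection lost"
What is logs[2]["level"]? "ERROR"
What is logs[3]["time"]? "2024-01-15T19:51:25.745Z"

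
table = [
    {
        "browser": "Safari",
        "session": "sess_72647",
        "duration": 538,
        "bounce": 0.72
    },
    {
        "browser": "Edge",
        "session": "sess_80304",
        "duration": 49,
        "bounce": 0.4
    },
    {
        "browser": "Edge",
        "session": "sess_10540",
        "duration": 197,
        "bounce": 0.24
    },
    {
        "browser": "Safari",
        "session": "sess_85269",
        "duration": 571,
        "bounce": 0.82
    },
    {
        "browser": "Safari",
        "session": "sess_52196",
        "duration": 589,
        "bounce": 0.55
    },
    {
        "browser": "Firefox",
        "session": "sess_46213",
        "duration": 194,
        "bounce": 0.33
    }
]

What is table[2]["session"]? "sess_10540"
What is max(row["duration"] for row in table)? 589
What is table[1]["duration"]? 49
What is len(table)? 6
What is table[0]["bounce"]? 0.72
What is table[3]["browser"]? "Safari"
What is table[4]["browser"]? "Safari"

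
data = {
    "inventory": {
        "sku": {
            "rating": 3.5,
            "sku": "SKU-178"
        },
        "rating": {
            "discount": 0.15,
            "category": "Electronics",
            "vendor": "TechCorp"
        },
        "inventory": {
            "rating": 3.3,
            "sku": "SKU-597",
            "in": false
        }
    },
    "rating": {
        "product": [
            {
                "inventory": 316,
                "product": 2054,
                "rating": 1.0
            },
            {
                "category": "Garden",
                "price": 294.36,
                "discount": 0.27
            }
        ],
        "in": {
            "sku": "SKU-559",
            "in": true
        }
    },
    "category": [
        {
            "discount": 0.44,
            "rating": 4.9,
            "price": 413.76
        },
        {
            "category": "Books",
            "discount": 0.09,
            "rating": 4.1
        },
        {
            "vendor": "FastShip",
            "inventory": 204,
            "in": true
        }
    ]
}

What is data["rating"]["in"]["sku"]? "SKU-559"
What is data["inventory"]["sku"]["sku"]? "SKU-178"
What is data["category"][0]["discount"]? 0.44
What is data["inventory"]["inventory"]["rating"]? 3.3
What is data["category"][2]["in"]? True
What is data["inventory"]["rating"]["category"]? "Electronics"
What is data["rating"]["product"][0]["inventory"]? 316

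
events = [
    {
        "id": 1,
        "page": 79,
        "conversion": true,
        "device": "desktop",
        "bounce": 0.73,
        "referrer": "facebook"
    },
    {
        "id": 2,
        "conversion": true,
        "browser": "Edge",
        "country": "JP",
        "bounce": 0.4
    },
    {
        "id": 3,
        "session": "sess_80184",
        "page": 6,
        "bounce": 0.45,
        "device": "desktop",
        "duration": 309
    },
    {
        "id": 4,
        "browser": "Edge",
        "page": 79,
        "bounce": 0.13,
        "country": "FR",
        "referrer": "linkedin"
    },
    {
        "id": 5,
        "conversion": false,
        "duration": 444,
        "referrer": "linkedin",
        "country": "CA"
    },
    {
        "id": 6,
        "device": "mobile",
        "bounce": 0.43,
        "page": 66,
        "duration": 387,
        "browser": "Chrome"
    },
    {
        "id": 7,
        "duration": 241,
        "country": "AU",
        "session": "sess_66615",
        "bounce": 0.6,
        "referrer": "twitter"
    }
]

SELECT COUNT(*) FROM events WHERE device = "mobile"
1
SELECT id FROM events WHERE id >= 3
[3, 4, 5, 6, 7]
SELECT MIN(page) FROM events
6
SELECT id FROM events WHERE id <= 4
[1, 2, 3, 4]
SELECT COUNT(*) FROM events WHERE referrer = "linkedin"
2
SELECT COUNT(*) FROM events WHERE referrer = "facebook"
1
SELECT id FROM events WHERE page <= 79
[1, 3, 4, 6]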